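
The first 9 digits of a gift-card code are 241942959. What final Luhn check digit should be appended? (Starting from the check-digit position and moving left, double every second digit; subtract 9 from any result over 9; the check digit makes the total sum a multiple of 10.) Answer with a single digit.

8

Partial digits right→left: 9 5 9 2 4 9 1 4 2
Double every second digit counting from the check-digit position (so the 1st, 3rd, 5th, ... of the partial from the right).
  doubled (with −9 where >9): 9 9 8 2 4 → sum 32
  kept as-is: 5 2 9 4 → sum 20
Total = 32 + 20 = 52.
Check digit = (10 − (52 mod 10)) mod 10 = 8.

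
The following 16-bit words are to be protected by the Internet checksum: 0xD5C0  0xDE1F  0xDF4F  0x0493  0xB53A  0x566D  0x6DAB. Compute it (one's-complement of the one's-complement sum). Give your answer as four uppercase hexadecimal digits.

One's-complement addition (fold any carry out of bit 15 back into bit 0):
  0xD5C0 + 0xDE1F = 0x1B3DF → wrap carry → 0xB3E0
  0xB3E0 + 0xDF4F = 0x1932F → wrap carry → 0x9330
  0x9330 + 0x0493 = 0x097C3
  0x97C3 + 0xB53A = 0x14CFD → wrap carry → 0x4CFE
  0x4CFE + 0x566D = 0x0A36B
  0xA36B + 0x6DAB = 0x11116 → wrap carry → 0x1117
One's-complement sum = 0x1117.
Checksum = ~0x1117 & 0xFFFF = 0xEEE8.

EEE8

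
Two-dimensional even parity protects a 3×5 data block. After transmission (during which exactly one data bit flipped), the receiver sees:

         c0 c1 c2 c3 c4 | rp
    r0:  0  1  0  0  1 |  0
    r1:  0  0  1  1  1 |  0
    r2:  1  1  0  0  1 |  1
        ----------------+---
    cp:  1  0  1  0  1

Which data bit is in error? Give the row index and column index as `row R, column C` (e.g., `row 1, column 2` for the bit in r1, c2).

row 1, column 3

Recompute each row's even parity and compare to rp:
  r0: data parity 0, sent rp 0 → ok
  r1: data parity 1, sent rp 0 → mismatch
  r2: data parity 1, sent rp 1 → ok
Recompute each column's even parity and compare to cp:
  c0: data parity 1, sent cp 1 → ok
  c1: data parity 0, sent cp 0 → ok
  c2: data parity 1, sent cp 1 → ok
  c3: data parity 1, sent cp 0 → mismatch
  c4: data parity 1, sent cp 1 → ok
Exactly one row (r1) and one column (c3) fail → the flipped bit is at their intersection.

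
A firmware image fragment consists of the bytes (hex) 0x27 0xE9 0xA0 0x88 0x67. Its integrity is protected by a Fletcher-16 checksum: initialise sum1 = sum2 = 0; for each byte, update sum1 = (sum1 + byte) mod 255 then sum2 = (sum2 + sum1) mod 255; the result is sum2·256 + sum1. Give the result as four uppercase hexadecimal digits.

Running sums (mod 255):
  after byte 0 (0x27): sum1=39, sum2=39
  after byte 1 (0xE9): sum1=17, sum2=56
  after byte 2 (0xA0): sum1=177, sum2=233
  after byte 3 (0x88): sum1=58, sum2=36
  after byte 4 (0x67): sum1=161, sum2=197
Checksum = sum2·256 + sum1 = 197·256 + 161 = 50593 = 0xC5A1.

C5A1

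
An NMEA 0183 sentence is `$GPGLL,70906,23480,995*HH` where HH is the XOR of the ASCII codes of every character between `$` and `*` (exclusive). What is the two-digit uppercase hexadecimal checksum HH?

4C

XOR the ASCII codes of the payload characters:
  'G' = 0x47 → acc = 0x47
  'P' = 0x50 → acc = 0x17
  'G' = 0x47 → acc = 0x50
  'L' = 0x4C → acc = 0x1C
  'L' = 0x4C → acc = 0x50
  ',' = 0x2C → acc = 0x7C
  '7' = 0x37 → acc = 0x4B
  '0' = 0x30 → acc = 0x7B
  '9' = 0x39 → acc = 0x42
  '0' = 0x30 → acc = 0x72
  '6' = 0x36 → acc = 0x44
  ',' = 0x2C → acc = 0x68
  '2' = 0x32 → acc = 0x5A
  '3' = 0x33 → acc = 0x69
  '4' = 0x34 → acc = 0x5D
  '8' = 0x38 → acc = 0x65
  '0' = 0x30 → acc = 0x55
  ',' = 0x2C → acc = 0x79
  '9' = 0x39 → acc = 0x40
  '9' = 0x39 → acc = 0x79
  '5' = 0x35 → acc = 0x4C
Checksum = 0x4C.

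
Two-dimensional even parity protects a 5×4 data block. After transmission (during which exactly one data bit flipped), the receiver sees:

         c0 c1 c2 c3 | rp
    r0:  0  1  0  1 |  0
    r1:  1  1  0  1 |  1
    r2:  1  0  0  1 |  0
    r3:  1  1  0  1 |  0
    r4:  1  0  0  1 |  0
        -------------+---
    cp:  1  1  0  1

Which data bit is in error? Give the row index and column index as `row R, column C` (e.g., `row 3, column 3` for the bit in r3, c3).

row 3, column 0

Recompute each row's even parity and compare to rp:
  r0: data parity 0, sent rp 0 → ok
  r1: data parity 1, sent rp 1 → ok
  r2: data parity 0, sent rp 0 → ok
  r3: data parity 1, sent rp 0 → mismatch
  r4: data parity 0, sent rp 0 → ok
Recompute each column's even parity and compare to cp:
  c0: data parity 0, sent cp 1 → mismatch
  c1: data parity 1, sent cp 1 → ok
  c2: data parity 0, sent cp 0 → ok
  c3: data parity 1, sent cp 1 → ok
Exactly one row (r3) and one column (c0) fail → the flipped bit is at their intersection.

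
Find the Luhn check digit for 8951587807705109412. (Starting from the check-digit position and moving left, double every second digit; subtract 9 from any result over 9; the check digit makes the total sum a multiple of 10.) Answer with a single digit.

4

Partial digits right→left: 2 1 4 9 0 1 5 0 7 7 0 8 7 8 5 1 5 9 8
Double every second digit counting from the check-digit position (so the 1st, 3rd, 5th, ... of the partial from the right).
  doubled (with −9 where >9): 4 8 0 1 5 0 5 1 1 7 → sum 32
  kept as-is: 1 9 1 0 7 8 8 1 9 → sum 44
Total = 32 + 44 = 76.
Check digit = (10 − (76 mod 10)) mod 10 = 4.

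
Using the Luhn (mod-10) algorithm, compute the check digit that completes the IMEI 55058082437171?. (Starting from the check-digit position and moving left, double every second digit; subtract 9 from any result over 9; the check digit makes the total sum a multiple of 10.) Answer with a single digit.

Partial digits right→left: 1 7 1 7 3 4 2 8 0 8 5 0 5 5
Double every second digit counting from the check-digit position (so the 1st, 3rd, 5th, ... of the partial from the right).
  doubled (with −9 where >9): 2 2 6 4 0 1 1 → sum 16
  kept as-is: 7 7 4 8 8 0 5 → sum 39
Total = 16 + 39 = 55.
Check digit = (10 − (55 mod 10)) mod 10 = 5.

5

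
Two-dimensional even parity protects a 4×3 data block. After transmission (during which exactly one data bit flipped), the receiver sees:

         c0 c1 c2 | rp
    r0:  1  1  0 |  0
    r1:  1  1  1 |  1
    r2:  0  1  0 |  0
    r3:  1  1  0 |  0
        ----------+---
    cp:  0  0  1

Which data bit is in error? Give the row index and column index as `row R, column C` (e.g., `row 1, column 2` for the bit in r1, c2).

Recompute each row's even parity and compare to rp:
  r0: data parity 0, sent rp 0 → ok
  r1: data parity 1, sent rp 1 → ok
  r2: data parity 1, sent rp 0 → mismatch
  r3: data parity 0, sent rp 0 → ok
Recompute each column's even parity and compare to cp:
  c0: data parity 1, sent cp 0 → mismatch
  c1: data parity 0, sent cp 0 → ok
  c2: data parity 1, sent cp 1 → ok
Exactly one row (r2) and one column (c0) fail → the flipped bit is at their intersection.

row 2, column 0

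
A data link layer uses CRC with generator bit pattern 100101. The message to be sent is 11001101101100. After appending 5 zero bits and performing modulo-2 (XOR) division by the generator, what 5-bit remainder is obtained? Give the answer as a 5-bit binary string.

Append 5 zeros: 1100110110110000000. Divide by 100101 (XOR where the leading bit is 1):
  pos 0: 110011 XOR 100101 = 010110
  pos 1: 101100 XOR 100101 = 001001
  pos 3: 100111 XOR 100101 = 000010
  pos 7: 100110 XOR 100101 = 000011
  pos 11: 110000 XOR 100101 = 010101
  pos 12: 101010 XOR 100101 = 001111
Remainder (last 5 bits) = 11110. This is the CRC / FCS.

11110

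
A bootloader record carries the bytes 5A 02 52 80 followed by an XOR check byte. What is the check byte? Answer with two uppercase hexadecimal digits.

8A

XOR the bytes together:
  start with 0x5A
  0x5A ⊕ 0x02 = 0x58
  0x58 ⊕ 0x52 = 0x0A
  0x0A ⊕ 0x80 = 0x8A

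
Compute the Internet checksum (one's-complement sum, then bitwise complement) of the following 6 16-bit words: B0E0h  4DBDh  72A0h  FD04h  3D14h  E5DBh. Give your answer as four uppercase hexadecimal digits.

6ECC

One's-complement addition (fold any carry out of bit 15 back into bit 0):
  0xB0E0 + 0x4DBD = 0x0FE9D
  0xFE9D + 0x72A0 = 0x1713D → wrap carry → 0x713E
  0x713E + 0xFD04 = 0x16E42 → wrap carry → 0x6E43
  0x6E43 + 0x3D14 = 0x0AB57
  0xAB57 + 0xE5DB = 0x19132 → wrap carry → 0x9133
One's-complement sum = 0x9133.
Checksum = ~0x9133 & 0xFFFF = 0x6ECC.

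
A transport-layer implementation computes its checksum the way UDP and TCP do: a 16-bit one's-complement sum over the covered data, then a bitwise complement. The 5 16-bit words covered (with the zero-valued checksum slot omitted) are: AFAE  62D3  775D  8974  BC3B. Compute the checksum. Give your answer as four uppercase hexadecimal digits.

3070

One's-complement addition (fold any carry out of bit 15 back into bit 0):
  0xAFAE + 0x62D3 = 0x11281 → wrap carry → 0x1282
  0x1282 + 0x775D = 0x089DF
  0x89DF + 0x8974 = 0x11353 → wrap carry → 0x1354
  0x1354 + 0xBC3B = 0x0CF8F
One's-complement sum = 0xCF8F.
Checksum = ~0xCF8F & 0xFFFF = 0x3070.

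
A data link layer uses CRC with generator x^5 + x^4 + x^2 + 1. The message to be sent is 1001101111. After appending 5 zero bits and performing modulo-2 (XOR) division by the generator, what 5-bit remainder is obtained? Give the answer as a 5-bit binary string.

Append 5 zeros: 100110111100000. Divide by 110101 (XOR where the leading bit is 1):
  pos 0: 100110 XOR 110101 = 010011
  pos 1: 100111 XOR 110101 = 010010
  pos 2: 100101 XOR 110101 = 010000
  pos 3: 100001 XOR 110101 = 010100
  pos 4: 101001 XOR 110101 = 011100
  pos 5: 111000 XOR 110101 = 001101
  pos 7: 110100 XOR 110101 = 000001
Remainder (last 5 bits) = 00100. This is the CRC / FCS.

00100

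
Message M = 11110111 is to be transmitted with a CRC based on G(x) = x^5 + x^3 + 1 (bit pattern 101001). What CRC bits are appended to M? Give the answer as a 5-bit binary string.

01001

Append 5 zeros: 1111011100000. Divide by 101001 (XOR where the leading bit is 1):
  pos 0: 111101 XOR 101001 = 010100
  pos 1: 101001 XOR 101001 = 000000
  pos 7: 100000 XOR 101001 = 001001
Remainder (last 5 bits) = 01001. This is the CRC / FCS.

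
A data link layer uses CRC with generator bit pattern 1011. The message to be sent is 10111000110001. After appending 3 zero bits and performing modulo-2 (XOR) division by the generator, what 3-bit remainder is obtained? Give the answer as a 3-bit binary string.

111

Append 3 zeros: 10111000110001000. Divide by 1011 (XOR where the leading bit is 1):
  pos 0: 1011 XOR 1011 = 0000
  pos 4: 1000 XOR 1011 = 0011
  pos 6: 1111 XOR 1011 = 0100
  pos 7: 1000 XOR 1011 = 0011
  pos 9: 1100 XOR 1011 = 0111
  pos 10: 1111 XOR 1011 = 0100
  pos 11: 1000 XOR 1011 = 0011
  pos 13: 1100 XOR 1011 = 0111
Remainder (last 3 bits) = 111. This is the CRC / FCS.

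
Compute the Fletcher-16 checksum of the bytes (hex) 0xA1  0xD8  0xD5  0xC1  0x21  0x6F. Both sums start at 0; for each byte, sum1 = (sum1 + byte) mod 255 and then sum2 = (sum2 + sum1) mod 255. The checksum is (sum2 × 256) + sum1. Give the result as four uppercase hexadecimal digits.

54A2

Running sums (mod 255):
  after byte 0 (0xA1): sum1=161, sum2=161
  after byte 1 (0xD8): sum1=122, sum2=28
  after byte 2 (0xD5): sum1=80, sum2=108
  after byte 3 (0xC1): sum1=18, sum2=126
  after byte 4 (0x21): sum1=51, sum2=177
  after byte 5 (0x6F): sum1=162, sum2=84
Checksum = sum2·256 + sum1 = 84·256 + 162 = 21666 = 0x54A2.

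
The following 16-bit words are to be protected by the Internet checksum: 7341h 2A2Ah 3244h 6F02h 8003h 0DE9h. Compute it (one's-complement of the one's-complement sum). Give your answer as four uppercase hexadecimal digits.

3361

One's-complement addition (fold any carry out of bit 15 back into bit 0):
  0x7341 + 0x2A2A = 0x09D6B
  0x9D6B + 0x3244 = 0x0CFAF
  0xCFAF + 0x6F02 = 0x13EB1 → wrap carry → 0x3EB2
  0x3EB2 + 0x8003 = 0x0BEB5
  0xBEB5 + 0x0DE9 = 0x0CC9E
One's-complement sum = 0xCC9E.
Checksum = ~0xCC9E & 0xFFFF = 0x3361.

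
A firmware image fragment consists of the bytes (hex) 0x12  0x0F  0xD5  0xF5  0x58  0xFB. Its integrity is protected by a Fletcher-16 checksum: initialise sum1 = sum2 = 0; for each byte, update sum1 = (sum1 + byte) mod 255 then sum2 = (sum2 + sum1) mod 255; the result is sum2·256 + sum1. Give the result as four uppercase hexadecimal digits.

9D41

Running sums (mod 255):
  after byte 0 (0x12): sum1=18, sum2=18
  after byte 1 (0x0F): sum1=33, sum2=51
  after byte 2 (0xD5): sum1=246, sum2=42
  after byte 3 (0xF5): sum1=236, sum2=23
  after byte 4 (0x58): sum1=69, sum2=92
  after byte 5 (0xFB): sum1=65, sum2=157
Checksum = sum2·256 + sum1 = 157·256 + 65 = 40257 = 0x9D41.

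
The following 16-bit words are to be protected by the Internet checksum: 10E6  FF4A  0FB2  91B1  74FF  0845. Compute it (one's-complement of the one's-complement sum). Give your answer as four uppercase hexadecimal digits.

D126

One's-complement addition (fold any carry out of bit 15 back into bit 0):
  0x10E6 + 0xFF4A = 0x11030 → wrap carry → 0x1031
  0x1031 + 0x0FB2 = 0x01FE3
  0x1FE3 + 0x91B1 = 0x0B194
  0xB194 + 0x74FF = 0x12693 → wrap carry → 0x2694
  0x2694 + 0x0845 = 0x02ED9
One's-complement sum = 0x2ED9.
Checksum = ~0x2ED9 & 0xFFFF = 0xD126.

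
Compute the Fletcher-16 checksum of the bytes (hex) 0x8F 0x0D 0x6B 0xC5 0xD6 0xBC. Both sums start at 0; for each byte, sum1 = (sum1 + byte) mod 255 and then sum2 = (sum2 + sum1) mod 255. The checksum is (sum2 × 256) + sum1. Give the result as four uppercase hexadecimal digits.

0861

Running sums (mod 255):
  after byte 0 (0x8F): sum1=143, sum2=143
  after byte 1 (0x0D): sum1=156, sum2=44
  after byte 2 (0x6B): sum1=8, sum2=52
  after byte 3 (0xC5): sum1=205, sum2=2
  after byte 4 (0xD6): sum1=164, sum2=166
  after byte 5 (0xBC): sum1=97, sum2=8
Checksum = sum2·256 + sum1 = 8·256 + 97 = 2145 = 0x0861.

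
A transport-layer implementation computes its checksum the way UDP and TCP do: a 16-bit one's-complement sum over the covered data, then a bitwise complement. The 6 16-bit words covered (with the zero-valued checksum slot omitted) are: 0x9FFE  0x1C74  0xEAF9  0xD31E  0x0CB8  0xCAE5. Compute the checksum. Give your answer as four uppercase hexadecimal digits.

ADD6

One's-complement addition (fold any carry out of bit 15 back into bit 0):
  0x9FFE + 0x1C74 = 0x0BC72
  0xBC72 + 0xEAF9 = 0x1A76B → wrap carry → 0xA76C
  0xA76C + 0xD31E = 0x17A8A → wrap carry → 0x7A8B
  0x7A8B + 0x0CB8 = 0x08743
  0x8743 + 0xCAE5 = 0x15228 → wrap carry → 0x5229
One's-complement sum = 0x5229.
Checksum = ~0x5229 & 0xFFFF = 0xADD6.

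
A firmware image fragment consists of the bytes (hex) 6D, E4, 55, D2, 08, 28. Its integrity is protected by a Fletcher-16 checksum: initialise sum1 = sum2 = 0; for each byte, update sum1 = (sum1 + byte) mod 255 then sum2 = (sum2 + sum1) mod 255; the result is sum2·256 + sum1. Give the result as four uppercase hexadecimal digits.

Running sums (mod 255):
  after byte 0 (6D): sum1=109, sum2=109
  after byte 1 (E4): sum1=82, sum2=191
  after byte 2 (55): sum1=167, sum2=103
  after byte 3 (D2): sum1=122, sum2=225
  after byte 4 (08): sum1=130, sum2=100
  after byte 5 (28): sum1=170, sum2=15
Checksum = sum2·256 + sum1 = 15·256 + 170 = 4010 = 0x0FAA.

0FAA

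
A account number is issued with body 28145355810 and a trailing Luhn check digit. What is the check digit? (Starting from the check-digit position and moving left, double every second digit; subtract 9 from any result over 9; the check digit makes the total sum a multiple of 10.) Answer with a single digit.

4

Partial digits right→left: 0 1 8 5 5 3 5 4 1 8 2
Double every second digit counting from the check-digit position (so the 1st, 3rd, 5th, ... of the partial from the right).
  doubled (with −9 where >9): 0 7 1 1 2 4 → sum 15
  kept as-is: 1 5 3 4 8 → sum 21
Total = 15 + 21 = 36.
Check digit = (10 − (36 mod 10)) mod 10 = 4.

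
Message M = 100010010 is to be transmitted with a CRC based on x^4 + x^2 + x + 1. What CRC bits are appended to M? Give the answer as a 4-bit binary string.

Append 4 zeros: 1000100100000. Divide by 10111 (XOR where the leading bit is 1):
  pos 0: 10001 XOR 10111 = 00110
  pos 2: 11000 XOR 10111 = 01111
  pos 3: 11111 XOR 10111 = 01000
  pos 4: 10000 XOR 10111 = 00111
  pos 6: 11100 XOR 10111 = 01011
  pos 7: 10110 XOR 10111 = 00001
Remainder (last 4 bits) = 0010. This is the CRC / FCS.

0010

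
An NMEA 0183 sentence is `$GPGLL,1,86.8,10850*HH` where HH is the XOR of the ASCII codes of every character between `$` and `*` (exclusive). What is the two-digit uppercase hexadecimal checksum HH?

XOR the ASCII codes of the payload characters:
  'G' = 0x47 → acc = 0x47
  'P' = 0x50 → acc = 0x17
  'G' = 0x47 → acc = 0x50
  'L' = 0x4C → acc = 0x1C
  'L' = 0x4C → acc = 0x50
  ',' = 0x2C → acc = 0x7C
  '1' = 0x31 → acc = 0x4D
  ',' = 0x2C → acc = 0x61
  '8' = 0x38 → acc = 0x59
  '6' = 0x36 → acc = 0x6F
  '.' = 0x2E → acc = 0x41
  '8' = 0x38 → acc = 0x79
  ',' = 0x2C → acc = 0x55
  '1' = 0x31 → acc = 0x64
  '0' = 0x30 → acc = 0x54
  '8' = 0x38 → acc = 0x6C
  '5' = 0x35 → acc = 0x59
  '0' = 0x30 → acc = 0x69
Checksum = 0x69.

69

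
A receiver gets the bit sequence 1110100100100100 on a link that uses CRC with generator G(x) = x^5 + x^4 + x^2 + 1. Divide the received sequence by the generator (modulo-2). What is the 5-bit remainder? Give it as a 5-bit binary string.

11111

Modulo-2 division of 1110100100100100 by 110101:
  pos 0: 111010 XOR 110101 = 001111
  pos 2: 111101 XOR 110101 = 001000
  pos 4: 100000 XOR 110101 = 010101
  pos 5: 101011 XOR 110101 = 011110
  pos 6: 111100 XOR 110101 = 001001
  pos 8: 100101 XOR 110101 = 010000
  pos 9: 100000 XOR 110101 = 010101
  pos 10: 101010 XOR 110101 = 011111
Remainder = 11111 (nonzero — an error is detected).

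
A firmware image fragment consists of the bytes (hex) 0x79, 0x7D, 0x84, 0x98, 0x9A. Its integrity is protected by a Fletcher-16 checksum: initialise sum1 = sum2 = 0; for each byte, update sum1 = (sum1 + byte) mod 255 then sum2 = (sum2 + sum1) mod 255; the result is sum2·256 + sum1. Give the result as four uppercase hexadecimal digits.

Running sums (mod 255):
  after byte 0 (0x79): sum1=121, sum2=121
  after byte 1 (0x7D): sum1=246, sum2=112
  after byte 2 (0x84): sum1=123, sum2=235
  after byte 3 (0x98): sum1=20, sum2=0
  after byte 4 (0x9A): sum1=174, sum2=174
Checksum = sum2·256 + sum1 = 174·256 + 174 = 44718 = 0xAEAE.

AEAE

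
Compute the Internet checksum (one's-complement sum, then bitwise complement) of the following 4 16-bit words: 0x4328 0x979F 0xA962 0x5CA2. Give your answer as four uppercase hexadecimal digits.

One's-complement addition (fold any carry out of bit 15 back into bit 0):
  0x4328 + 0x979F = 0x0DAC7
  0xDAC7 + 0xA962 = 0x18429 → wrap carry → 0x842A
  0x842A + 0x5CA2 = 0x0E0CC
One's-complement sum = 0xE0CC.
Checksum = ~0xE0CC & 0xFFFF = 0x1F33.

1F33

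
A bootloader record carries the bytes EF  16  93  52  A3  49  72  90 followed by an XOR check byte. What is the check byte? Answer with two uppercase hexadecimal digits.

30

XOR the bytes together:
  start with 0xEF
  0xEF ⊕ 0x16 = 0xF9
  0xF9 ⊕ 0x93 = 0x6A
  0x6A ⊕ 0x52 = 0x38
  0x38 ⊕ 0xA3 = 0x9B
  0x9B ⊕ 0x49 = 0xD2
  0xD2 ⊕ 0x72 = 0xA0
  0xA0 ⊕ 0x90 = 0x30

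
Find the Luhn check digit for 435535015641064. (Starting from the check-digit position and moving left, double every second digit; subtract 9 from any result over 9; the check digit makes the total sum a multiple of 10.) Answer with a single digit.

1

Partial digits right→left: 4 6 0 1 4 6 5 1 0 5 3 5 5 3 4
Double every second digit counting from the check-digit position (so the 1st, 3rd, 5th, ... of the partial from the right).
  doubled (with −9 where >9): 8 0 8 1 0 6 1 8 → sum 32
  kept as-is: 6 1 6 1 5 5 3 → sum 27
Total = 32 + 27 = 59.
Check digit = (10 − (59 mod 10)) mod 10 = 1.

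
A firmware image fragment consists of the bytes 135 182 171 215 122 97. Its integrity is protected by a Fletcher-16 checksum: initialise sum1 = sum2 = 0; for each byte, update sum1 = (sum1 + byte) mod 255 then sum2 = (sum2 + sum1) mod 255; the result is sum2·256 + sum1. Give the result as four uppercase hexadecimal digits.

Running sums (mod 255):
  after byte 0 (135): sum1=135, sum2=135
  after byte 1 (182): sum1=62, sum2=197
  after byte 2 (171): sum1=233, sum2=175
  after byte 3 (215): sum1=193, sum2=113
  after byte 4 (122): sum1=60, sum2=173
  after byte 5 (97): sum1=157, sum2=75
Checksum = sum2·256 + sum1 = 75·256 + 157 = 19357 = 0x4B9D.

4B9D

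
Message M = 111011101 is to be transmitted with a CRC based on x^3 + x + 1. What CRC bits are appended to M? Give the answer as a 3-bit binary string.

Append 3 zeros: 111011101000. Divide by 1011 (XOR where the leading bit is 1):
  pos 0: 1110 XOR 1011 = 0101
  pos 1: 1011 XOR 1011 = 0000
  pos 5: 1101 XOR 1011 = 0110
  pos 6: 1100 XOR 1011 = 0111
  pos 7: 1110 XOR 1011 = 0101
  pos 8: 1010 XOR 1011 = 0001
Remainder (last 3 bits) = 001. This is the CRC / FCS.

001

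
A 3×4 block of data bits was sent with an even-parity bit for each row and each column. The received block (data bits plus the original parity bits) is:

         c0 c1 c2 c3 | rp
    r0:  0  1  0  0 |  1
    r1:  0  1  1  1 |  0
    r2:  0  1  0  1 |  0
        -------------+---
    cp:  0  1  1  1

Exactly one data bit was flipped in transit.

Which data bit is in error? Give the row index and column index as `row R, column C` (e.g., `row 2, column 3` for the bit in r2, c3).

row 1, column 3

Recompute each row's even parity and compare to rp:
  r0: data parity 1, sent rp 1 → ok
  r1: data parity 1, sent rp 0 → mismatch
  r2: data parity 0, sent rp 0 → ok
Recompute each column's even parity and compare to cp:
  c0: data parity 0, sent cp 0 → ok
  c1: data parity 1, sent cp 1 → ok
  c2: data parity 1, sent cp 1 → ok
  c3: data parity 0, sent cp 1 → mismatch
Exactly one row (r1) and one column (c3) fail → the flipped bit is at their intersection.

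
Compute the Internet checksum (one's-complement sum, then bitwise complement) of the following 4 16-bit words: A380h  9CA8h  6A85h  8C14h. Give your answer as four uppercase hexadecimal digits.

C93C

One's-complement addition (fold any carry out of bit 15 back into bit 0):
  0xA380 + 0x9CA8 = 0x14028 → wrap carry → 0x4029
  0x4029 + 0x6A85 = 0x0AAAE
  0xAAAE + 0x8C14 = 0x136C2 → wrap carry → 0x36C3
One's-complement sum = 0x36C3.
Checksum = ~0x36C3 & 0xFFFF = 0xC93C.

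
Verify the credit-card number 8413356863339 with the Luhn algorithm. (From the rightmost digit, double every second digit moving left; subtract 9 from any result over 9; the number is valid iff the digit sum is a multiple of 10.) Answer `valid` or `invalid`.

From the right, keep odd positions and double even positions (subtract 9 from any doubled value over 9):
  doubled (positions 2,4,...): 6 6 7 1 6 8 → sum 34
  kept (positions 1,3,...): 9 3 6 6 3 1 8 → sum 36
Total = 70.
70 mod 10 = 0, so the number is valid.

valid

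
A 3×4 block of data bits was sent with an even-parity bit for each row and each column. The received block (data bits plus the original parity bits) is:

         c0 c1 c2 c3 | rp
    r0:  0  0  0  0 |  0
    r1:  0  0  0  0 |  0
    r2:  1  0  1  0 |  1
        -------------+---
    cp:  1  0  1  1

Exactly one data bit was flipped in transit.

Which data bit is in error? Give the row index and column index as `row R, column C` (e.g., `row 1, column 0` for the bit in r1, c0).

row 2, column 3

Recompute each row's even parity and compare to rp:
  r0: data parity 0, sent rp 0 → ok
  r1: data parity 0, sent rp 0 → ok
  r2: data parity 0, sent rp 1 → mismatch
Recompute each column's even parity and compare to cp:
  c0: data parity 1, sent cp 1 → ok
  c1: data parity 0, sent cp 0 → ok
  c2: data parity 1, sent cp 1 → ok
  c3: data parity 0, sent cp 1 → mismatch
Exactly one row (r2) and one column (c3) fail → the flipped bit is at their intersection.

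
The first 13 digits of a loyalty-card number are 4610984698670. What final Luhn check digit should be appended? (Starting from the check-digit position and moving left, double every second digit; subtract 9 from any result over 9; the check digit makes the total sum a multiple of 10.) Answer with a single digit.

Partial digits right→left: 0 7 6 8 9 6 4 8 9 0 1 6 4
Double every second digit counting from the check-digit position (so the 1st, 3rd, 5th, ... of the partial from the right).
  doubled (with −9 where >9): 0 3 9 8 9 2 8 → sum 39
  kept as-is: 7 8 6 8 0 6 → sum 35
Total = 39 + 35 = 74.
Check digit = (10 − (74 mod 10)) mod 10 = 6.

6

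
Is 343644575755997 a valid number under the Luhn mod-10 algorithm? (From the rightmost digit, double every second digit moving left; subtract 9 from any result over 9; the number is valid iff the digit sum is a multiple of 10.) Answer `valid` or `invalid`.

From the right, keep odd positions and double even positions (subtract 9 from any doubled value over 9):
  doubled (positions 2,4,...): 9 1 5 5 8 3 8 → sum 39
  kept (positions 1,3,...): 7 9 5 5 5 4 3 3 → sum 41
Total = 80.
80 mod 10 = 0, so the number is valid.

valid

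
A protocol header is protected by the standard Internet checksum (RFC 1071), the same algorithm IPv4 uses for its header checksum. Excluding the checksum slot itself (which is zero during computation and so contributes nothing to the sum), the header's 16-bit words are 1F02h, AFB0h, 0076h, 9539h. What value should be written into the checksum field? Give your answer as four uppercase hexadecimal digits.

One's-complement addition (fold any carry out of bit 15 back into bit 0):
  0x1F02 + 0xAFB0 = 0x0CEB2
  0xCEB2 + 0x0076 = 0x0CF28
  0xCF28 + 0x9539 = 0x16461 → wrap carry → 0x6462
One's-complement sum = 0x6462.
Checksum = ~0x6462 & 0xFFFF = 0x9B9D.

9B9D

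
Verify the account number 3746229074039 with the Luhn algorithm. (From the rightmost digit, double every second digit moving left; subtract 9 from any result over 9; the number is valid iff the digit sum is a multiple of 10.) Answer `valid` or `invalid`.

valid

From the right, keep odd positions and double even positions (subtract 9 from any doubled value over 9):
  doubled (positions 2,4,...): 6 8 0 4 3 5 → sum 26
  kept (positions 1,3,...): 9 0 7 9 2 4 3 → sum 34
Total = 60.
60 mod 10 = 0, so the number is valid.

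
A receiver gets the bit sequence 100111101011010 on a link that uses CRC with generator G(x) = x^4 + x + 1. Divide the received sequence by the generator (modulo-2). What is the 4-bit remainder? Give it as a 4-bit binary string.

Modulo-2 division of 100111101011010 by 10011:
  pos 0: 10011 XOR 10011 = 00000
  pos 5: 11010 XOR 10011 = 01001
  pos 6: 10011 XOR 10011 = 00000
Remainder = 1010 (nonzero — an error is detected).

1010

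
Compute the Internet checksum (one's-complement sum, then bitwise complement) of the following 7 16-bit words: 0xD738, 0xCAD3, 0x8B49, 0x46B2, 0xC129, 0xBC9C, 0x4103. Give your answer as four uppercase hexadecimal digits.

One's-complement addition (fold any carry out of bit 15 back into bit 0):
  0xD738 + 0xCAD3 = 0x1A20B → wrap carry → 0xA20C
  0xA20C + 0x8B49 = 0x12D55 → wrap carry → 0x2D56
  0x2D56 + 0x46B2 = 0x07408
  0x7408 + 0xC129 = 0x13531 → wrap carry → 0x3532
  0x3532 + 0xBC9C = 0x0F1CE
  0xF1CE + 0x4103 = 0x132D1 → wrap carry → 0x32D2
One's-complement sum = 0x32D2.
Checksum = ~0x32D2 & 0xFFFF = 0xCD2D.

CD2D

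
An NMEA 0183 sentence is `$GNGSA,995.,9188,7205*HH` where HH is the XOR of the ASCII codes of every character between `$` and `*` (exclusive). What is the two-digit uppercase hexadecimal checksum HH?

63

XOR the ASCII codes of the payload characters:
  'G' = 0x47 → acc = 0x47
  'N' = 0x4E → acc = 0x09
  'G' = 0x47 → acc = 0x4E
  'S' = 0x53 → acc = 0x1D
  'A' = 0x41 → acc = 0x5C
  ',' = 0x2C → acc = 0x70
  '9' = 0x39 → acc = 0x49
  '9' = 0x39 → acc = 0x70
  '5' = 0x35 → acc = 0x45
  '.' = 0x2E → acc = 0x6B
  ',' = 0x2C → acc = 0x47
  '9' = 0x39 → acc = 0x7E
  '1' = 0x31 → acc = 0x4F
  '8' = 0x38 → acc = 0x77
  '8' = 0x38 → acc = 0x4F
  ',' = 0x2C → acc = 0x63
  '7' = 0x37 → acc = 0x54
  '2' = 0x32 → acc = 0x66
  '0' = 0x30 → acc = 0x56
  '5' = 0x35 → acc = 0x63
Checksum = 0x63.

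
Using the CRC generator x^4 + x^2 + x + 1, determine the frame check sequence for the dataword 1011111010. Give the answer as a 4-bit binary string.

Append 4 zeros: 10111110100000. Divide by 10111 (XOR where the leading bit is 1):
  pos 0: 10111 XOR 10111 = 00000
  pos 5: 11010 XOR 10111 = 01101
  pos 6: 11010 XOR 10111 = 01101
  pos 7: 11010 XOR 10111 = 01101
  pos 8: 11010 XOR 10111 = 01101
  pos 9: 11010 XOR 10111 = 01101
Remainder (last 4 bits) = 1101. This is the CRC / FCS.

1101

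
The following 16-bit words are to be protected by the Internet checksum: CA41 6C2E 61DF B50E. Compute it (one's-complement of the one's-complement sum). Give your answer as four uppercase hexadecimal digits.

B2A1

One's-complement addition (fold any carry out of bit 15 back into bit 0):
  0xCA41 + 0x6C2E = 0x1366F → wrap carry → 0x3670
  0x3670 + 0x61DF = 0x0984F
  0x984F + 0xB50E = 0x14D5D → wrap carry → 0x4D5E
One's-complement sum = 0x4D5E.
Checksum = ~0x4D5E & 0xFFFF = 0xB2A1.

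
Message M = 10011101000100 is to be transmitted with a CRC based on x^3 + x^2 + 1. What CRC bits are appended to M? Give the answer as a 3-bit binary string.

Append 3 zeros: 10011101000100000. Divide by 1101 (XOR where the leading bit is 1):
  pos 0: 1001 XOR 1101 = 0100
  pos 1: 1001 XOR 1101 = 0100
  pos 2: 1001 XOR 1101 = 0100
  pos 3: 1000 XOR 1101 = 0101
  pos 4: 1011 XOR 1101 = 0110
  pos 5: 1100 XOR 1101 = 0001
  pos 8: 1001 XOR 1101 = 0100
  pos 9: 1000 XOR 1101 = 0101
  pos 10: 1010 XOR 1101 = 0111
  pos 11: 1110 XOR 1101 = 0011
  pos 13: 1100 XOR 1101 = 0001
Remainder (last 3 bits) = 001. This is the CRC / FCS.

001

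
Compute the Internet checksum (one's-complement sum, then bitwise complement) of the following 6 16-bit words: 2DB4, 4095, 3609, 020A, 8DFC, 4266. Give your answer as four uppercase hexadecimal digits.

8940

One's-complement addition (fold any carry out of bit 15 back into bit 0):
  0x2DB4 + 0x4095 = 0x06E49
  0x6E49 + 0x3609 = 0x0A452
  0xA452 + 0x020A = 0x0A65C
  0xA65C + 0x8DFC = 0x13458 → wrap carry → 0x3459
  0x3459 + 0x4266 = 0x076BF
One's-complement sum = 0x76BF.
Checksum = ~0x76BF & 0xFFFF = 0x8940.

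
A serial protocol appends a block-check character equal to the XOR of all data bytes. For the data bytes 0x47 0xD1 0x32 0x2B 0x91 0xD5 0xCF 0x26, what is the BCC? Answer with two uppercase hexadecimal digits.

XOR the bytes together:
  start with 0x47
  0x47 ⊕ 0xD1 = 0x96
  0x96 ⊕ 0x32 = 0xA4
  0xA4 ⊕ 0x2B = 0x8F
  0x8F ⊕ 0x91 = 0x1E
  0x1E ⊕ 0xD5 = 0xCB
  0xCB ⊕ 0xCF = 0x04
  0x04 ⊕ 0x26 = 0x22

22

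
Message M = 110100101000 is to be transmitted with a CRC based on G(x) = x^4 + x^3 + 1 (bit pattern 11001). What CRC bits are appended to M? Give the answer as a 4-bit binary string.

Append 4 zeros: 1101001010000000. Divide by 11001 (XOR where the leading bit is 1):
  pos 0: 11010 XOR 11001 = 00011
  pos 3: 11010 XOR 11001 = 00011
  pos 6: 11100 XOR 11001 = 00101
  pos 8: 10100 XOR 11001 = 01101
  pos 9: 11010 XOR 11001 = 00011
Remainder (last 4 bits) = 1100. This is the CRC / FCS.

1100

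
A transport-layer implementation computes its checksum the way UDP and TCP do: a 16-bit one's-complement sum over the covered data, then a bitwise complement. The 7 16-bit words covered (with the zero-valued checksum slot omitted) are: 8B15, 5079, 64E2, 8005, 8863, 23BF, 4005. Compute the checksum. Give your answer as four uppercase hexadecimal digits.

5361

One's-complement addition (fold any carry out of bit 15 back into bit 0):
  0x8B15 + 0x5079 = 0x0DB8E
  0xDB8E + 0x64E2 = 0x14070 → wrap carry → 0x4071
  0x4071 + 0x8005 = 0x0C076
  0xC076 + 0x8863 = 0x148D9 → wrap carry → 0x48DA
  0x48DA + 0x23BF = 0x06C99
  0x6C99 + 0x4005 = 0x0AC9E
One's-complement sum = 0xAC9E.
Checksum = ~0xAC9E & 0xFFFF = 0x5361.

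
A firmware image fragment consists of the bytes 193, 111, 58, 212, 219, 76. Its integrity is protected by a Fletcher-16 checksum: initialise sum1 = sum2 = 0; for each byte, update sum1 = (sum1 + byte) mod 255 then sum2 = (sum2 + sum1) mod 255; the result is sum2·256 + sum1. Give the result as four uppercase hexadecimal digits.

Running sums (mod 255):
  after byte 0 (193): sum1=193, sum2=193
  after byte 1 (111): sum1=49, sum2=242
  after byte 2 (58): sum1=107, sum2=94
  after byte 3 (212): sum1=64, sum2=158
  after byte 4 (219): sum1=28, sum2=186
  after byte 5 (76): sum1=104, sum2=35
Checksum = sum2·256 + sum1 = 35·256 + 104 = 9064 = 0x2368.

2368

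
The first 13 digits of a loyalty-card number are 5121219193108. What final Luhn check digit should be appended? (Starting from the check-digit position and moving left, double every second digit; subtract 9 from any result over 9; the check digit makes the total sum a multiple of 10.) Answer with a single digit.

Partial digits right→left: 8 0 1 3 9 1 9 1 2 1 2 1 5
Double every second digit counting from the check-digit position (so the 1st, 3rd, 5th, ... of the partial from the right).
  doubled (with −9 where >9): 7 2 9 9 4 4 1 → sum 36
  kept as-is: 0 3 1 1 1 1 → sum 7
Total = 36 + 7 = 43.
Check digit = (10 − (43 mod 10)) mod 10 = 7.

7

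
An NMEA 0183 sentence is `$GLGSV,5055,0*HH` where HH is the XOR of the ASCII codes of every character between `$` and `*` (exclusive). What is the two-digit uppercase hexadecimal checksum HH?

XOR the ASCII codes of the payload characters:
  'G' = 0x47 → acc = 0x47
  'L' = 0x4C → acc = 0x0B
  'G' = 0x47 → acc = 0x4C
  'S' = 0x53 → acc = 0x1F
  'V' = 0x56 → acc = 0x49
  ',' = 0x2C → acc = 0x65
  '5' = 0x35 → acc = 0x50
  '0' = 0x30 → acc = 0x60
  '5' = 0x35 → acc = 0x55
  '5' = 0x35 → acc = 0x60
  ',' = 0x2C → acc = 0x4C
  '0' = 0x30 → acc = 0x7C
Checksum = 0x7C.

7C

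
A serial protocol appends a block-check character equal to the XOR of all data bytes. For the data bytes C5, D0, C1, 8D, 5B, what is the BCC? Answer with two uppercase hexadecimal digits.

02

XOR the bytes together:
  start with 0xC5
  0xC5 ⊕ 0xD0 = 0x15
  0x15 ⊕ 0xC1 = 0xD4
  0xD4 ⊕ 0x8D = 0x59
  0x59 ⊕ 0x5B = 0x02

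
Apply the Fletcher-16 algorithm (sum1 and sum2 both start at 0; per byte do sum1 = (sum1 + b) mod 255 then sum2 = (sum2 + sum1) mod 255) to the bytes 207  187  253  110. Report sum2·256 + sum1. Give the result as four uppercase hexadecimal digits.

Running sums (mod 255):
  after byte 0 (207): sum1=207, sum2=207
  after byte 1 (187): sum1=139, sum2=91
  after byte 2 (253): sum1=137, sum2=228
  after byte 3 (110): sum1=247, sum2=220
Checksum = sum2·256 + sum1 = 220·256 + 247 = 56567 = 0xDCF7.

DCF7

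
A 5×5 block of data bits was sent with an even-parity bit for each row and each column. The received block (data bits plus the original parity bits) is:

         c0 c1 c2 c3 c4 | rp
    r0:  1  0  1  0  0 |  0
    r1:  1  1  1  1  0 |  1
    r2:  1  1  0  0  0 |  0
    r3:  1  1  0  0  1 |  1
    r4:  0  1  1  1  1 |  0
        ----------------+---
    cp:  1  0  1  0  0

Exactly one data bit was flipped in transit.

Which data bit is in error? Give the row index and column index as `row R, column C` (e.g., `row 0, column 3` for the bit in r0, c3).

row 1, column 0

Recompute each row's even parity and compare to rp:
  r0: data parity 0, sent rp 0 → ok
  r1: data parity 0, sent rp 1 → mismatch
  r2: data parity 0, sent rp 0 → ok
  r3: data parity 1, sent rp 1 → ok
  r4: data parity 0, sent rp 0 → ok
Recompute each column's even parity and compare to cp:
  c0: data parity 0, sent cp 1 → mismatch
  c1: data parity 0, sent cp 0 → ok
  c2: data parity 1, sent cp 1 → ok
  c3: data parity 0, sent cp 0 → ok
  c4: data parity 0, sent cp 0 → ok
Exactly one row (r1) and one column (c0) fail → the flipped bit is at their intersection.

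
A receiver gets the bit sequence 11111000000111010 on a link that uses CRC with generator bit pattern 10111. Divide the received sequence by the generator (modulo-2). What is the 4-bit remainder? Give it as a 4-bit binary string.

Modulo-2 division of 11111000000111010 by 10111:
  pos 0: 11111 XOR 10111 = 01000
  pos 1: 10000 XOR 10111 = 00111
  pos 3: 11100 XOR 10111 = 01011
  pos 4: 10110 XOR 10111 = 00001
  pos 8: 10011 XOR 10111 = 00100
  pos 10: 10010 XOR 10111 = 00101
  pos 12: 10110 XOR 10111 = 00001
Remainder = 0001 (nonzero — an error is detected).

0001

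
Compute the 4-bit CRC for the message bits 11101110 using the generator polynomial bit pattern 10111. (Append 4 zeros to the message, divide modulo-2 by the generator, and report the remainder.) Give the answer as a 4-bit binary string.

1111

Append 4 zeros: 111011100000. Divide by 10111 (XOR where the leading bit is 1):
  pos 0: 11101 XOR 10111 = 01010
  pos 1: 10101 XOR 10111 = 00010
  pos 4: 10100 XOR 10111 = 00011
  pos 7: 11000 XOR 10111 = 01111
Remainder (last 4 bits) = 1111. This is the CRC / FCS.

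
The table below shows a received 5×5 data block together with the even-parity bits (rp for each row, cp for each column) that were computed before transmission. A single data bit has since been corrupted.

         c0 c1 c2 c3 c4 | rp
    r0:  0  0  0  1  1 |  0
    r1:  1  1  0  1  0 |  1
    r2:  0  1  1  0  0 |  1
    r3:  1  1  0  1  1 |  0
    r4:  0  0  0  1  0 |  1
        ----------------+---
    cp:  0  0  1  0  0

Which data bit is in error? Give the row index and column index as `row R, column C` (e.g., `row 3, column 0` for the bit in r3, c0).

Recompute each row's even parity and compare to rp:
  r0: data parity 0, sent rp 0 → ok
  r1: data parity 1, sent rp 1 → ok
  r2: data parity 0, sent rp 1 → mismatch
  r3: data parity 0, sent rp 0 → ok
  r4: data parity 1, sent rp 1 → ok
Recompute each column's even parity and compare to cp:
  c0: data parity 0, sent cp 0 → ok
  c1: data parity 1, sent cp 0 → mismatch
  c2: data parity 1, sent cp 1 → ok
  c3: data parity 0, sent cp 0 → ok
  c4: data parity 0, sent cp 0 → ok
Exactly one row (r2) and one column (c1) fail → the flipped bit is at their intersection.

row 2, column 1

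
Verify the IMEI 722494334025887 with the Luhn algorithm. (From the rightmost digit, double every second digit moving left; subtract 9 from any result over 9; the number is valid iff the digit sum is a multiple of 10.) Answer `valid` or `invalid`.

invalid

From the right, keep odd positions and double even positions (subtract 9 from any doubled value over 9):
  doubled (positions 2,4,...): 7 1 0 6 8 8 4 → sum 34
  kept (positions 1,3,...): 7 8 2 4 3 9 2 7 → sum 42
Total = 76.
76 mod 10 = 6, so the number is invalid.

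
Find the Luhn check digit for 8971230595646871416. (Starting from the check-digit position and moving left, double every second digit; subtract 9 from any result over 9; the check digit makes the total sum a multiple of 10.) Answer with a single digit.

Partial digits right→left: 6 1 4 1 7 8 6 4 6 5 9 5 0 3 2 1 7 9 8
Double every second digit counting from the check-digit position (so the 1st, 3rd, 5th, ... of the partial from the right).
  doubled (with −9 where >9): 3 8 5 3 3 9 0 4 5 7 → sum 47
  kept as-is: 1 1 8 4 5 5 3 1 9 → sum 37
Total = 47 + 37 = 84.
Check digit = (10 − (84 mod 10)) mod 10 = 6.

6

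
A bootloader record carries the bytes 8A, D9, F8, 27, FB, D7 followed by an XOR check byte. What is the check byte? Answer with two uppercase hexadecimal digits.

XOR the bytes together:
  start with 0x8A
  0x8A ⊕ 0xD9 = 0x53
  0x53 ⊕ 0xF8 = 0xAB
  0xAB ⊕ 0x27 = 0x8C
  0x8C ⊕ 0xFB = 0x77
  0x77 ⊕ 0xD7 = 0xA0

A0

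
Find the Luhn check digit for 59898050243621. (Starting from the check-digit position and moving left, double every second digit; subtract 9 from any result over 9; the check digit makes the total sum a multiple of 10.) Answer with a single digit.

6

Partial digits right→left: 1 2 6 3 4 2 0 5 0 8 9 8 9 5
Double every second digit counting from the check-digit position (so the 1st, 3rd, 5th, ... of the partial from the right).
  doubled (with −9 where >9): 2 3 8 0 0 9 9 → sum 31
  kept as-is: 2 3 2 5 8 8 5 → sum 33
Total = 31 + 33 = 64.
Check digit = (10 − (64 mod 10)) mod 10 = 6.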